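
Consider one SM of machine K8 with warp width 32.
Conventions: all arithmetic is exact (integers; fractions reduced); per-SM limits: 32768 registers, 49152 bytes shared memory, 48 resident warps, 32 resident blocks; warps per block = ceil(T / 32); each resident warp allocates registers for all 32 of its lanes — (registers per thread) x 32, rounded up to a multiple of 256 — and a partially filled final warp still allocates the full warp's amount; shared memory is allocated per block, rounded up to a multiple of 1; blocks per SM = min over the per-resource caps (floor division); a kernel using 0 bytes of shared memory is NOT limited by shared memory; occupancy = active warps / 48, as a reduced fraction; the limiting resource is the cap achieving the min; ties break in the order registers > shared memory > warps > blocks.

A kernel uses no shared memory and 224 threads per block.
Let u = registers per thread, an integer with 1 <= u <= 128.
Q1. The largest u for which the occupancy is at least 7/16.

Answer: u = 48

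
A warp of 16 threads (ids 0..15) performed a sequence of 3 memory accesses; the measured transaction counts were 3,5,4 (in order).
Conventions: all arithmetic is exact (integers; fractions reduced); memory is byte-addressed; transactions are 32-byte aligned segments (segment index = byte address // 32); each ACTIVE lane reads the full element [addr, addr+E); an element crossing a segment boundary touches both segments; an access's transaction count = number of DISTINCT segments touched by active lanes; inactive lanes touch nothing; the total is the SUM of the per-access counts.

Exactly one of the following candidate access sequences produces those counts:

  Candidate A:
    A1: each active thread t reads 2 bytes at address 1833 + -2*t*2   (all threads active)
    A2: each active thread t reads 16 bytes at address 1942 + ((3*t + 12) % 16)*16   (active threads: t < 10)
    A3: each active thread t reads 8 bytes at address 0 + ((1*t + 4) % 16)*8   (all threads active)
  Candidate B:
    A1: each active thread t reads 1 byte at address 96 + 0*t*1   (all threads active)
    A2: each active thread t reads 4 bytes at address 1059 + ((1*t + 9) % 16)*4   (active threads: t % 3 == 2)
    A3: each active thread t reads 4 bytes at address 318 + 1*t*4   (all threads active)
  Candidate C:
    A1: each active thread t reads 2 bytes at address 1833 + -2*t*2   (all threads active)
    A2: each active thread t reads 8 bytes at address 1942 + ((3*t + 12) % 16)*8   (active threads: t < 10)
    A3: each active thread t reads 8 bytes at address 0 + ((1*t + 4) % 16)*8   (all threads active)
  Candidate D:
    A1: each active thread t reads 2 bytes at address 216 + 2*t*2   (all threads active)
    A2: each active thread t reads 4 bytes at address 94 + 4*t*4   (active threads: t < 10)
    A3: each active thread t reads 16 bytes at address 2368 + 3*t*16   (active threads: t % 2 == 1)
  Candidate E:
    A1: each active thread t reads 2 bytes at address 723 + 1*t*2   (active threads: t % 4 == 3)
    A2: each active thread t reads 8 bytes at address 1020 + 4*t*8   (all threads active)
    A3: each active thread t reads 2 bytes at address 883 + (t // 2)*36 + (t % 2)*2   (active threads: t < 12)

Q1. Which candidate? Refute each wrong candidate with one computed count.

A: A2 gives 8 transactions, not 5
B: A1 gives 1 transaction, not 3
D: A2 gives 6 transactions, not 5
E: A1 gives 2 transactions, not 3
C: all counts match (3,5,4)

Answer: C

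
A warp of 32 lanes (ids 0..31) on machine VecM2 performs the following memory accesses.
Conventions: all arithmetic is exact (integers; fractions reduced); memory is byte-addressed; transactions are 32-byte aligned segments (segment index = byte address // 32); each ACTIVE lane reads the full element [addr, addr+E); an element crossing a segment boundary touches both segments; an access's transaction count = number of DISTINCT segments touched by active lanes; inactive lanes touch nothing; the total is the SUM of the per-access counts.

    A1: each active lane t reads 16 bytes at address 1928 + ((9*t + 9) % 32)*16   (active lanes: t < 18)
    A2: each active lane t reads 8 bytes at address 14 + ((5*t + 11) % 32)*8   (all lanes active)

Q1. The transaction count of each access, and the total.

A1: 16 transactions
A2: 9 transactions

Answer: 16,9; total 25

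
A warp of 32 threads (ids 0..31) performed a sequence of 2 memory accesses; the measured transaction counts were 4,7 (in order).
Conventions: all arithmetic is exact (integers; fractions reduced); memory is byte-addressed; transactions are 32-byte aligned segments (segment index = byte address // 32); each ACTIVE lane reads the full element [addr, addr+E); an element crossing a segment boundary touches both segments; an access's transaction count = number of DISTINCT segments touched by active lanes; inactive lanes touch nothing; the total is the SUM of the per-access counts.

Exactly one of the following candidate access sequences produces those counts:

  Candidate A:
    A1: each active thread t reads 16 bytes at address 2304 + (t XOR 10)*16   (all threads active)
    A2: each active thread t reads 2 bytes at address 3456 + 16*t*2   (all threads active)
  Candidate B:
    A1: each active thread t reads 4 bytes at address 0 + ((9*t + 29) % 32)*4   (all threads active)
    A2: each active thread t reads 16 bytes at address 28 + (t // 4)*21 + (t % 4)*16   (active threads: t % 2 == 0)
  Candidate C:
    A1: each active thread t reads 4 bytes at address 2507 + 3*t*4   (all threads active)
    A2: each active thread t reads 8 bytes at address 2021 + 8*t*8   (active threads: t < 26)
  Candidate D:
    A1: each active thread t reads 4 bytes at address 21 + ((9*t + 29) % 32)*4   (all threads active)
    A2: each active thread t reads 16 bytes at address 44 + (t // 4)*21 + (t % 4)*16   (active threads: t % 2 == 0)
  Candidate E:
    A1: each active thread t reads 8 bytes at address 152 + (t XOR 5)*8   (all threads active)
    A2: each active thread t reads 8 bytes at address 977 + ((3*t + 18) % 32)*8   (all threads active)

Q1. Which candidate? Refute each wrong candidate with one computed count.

A: A1 gives 16 transactions, not 4
C: A1 gives 13 transactions, not 4
D: A1 gives 5 transactions, not 4
E: A1 gives 9 transactions, not 4
B: all counts match (4,7)

Answer: B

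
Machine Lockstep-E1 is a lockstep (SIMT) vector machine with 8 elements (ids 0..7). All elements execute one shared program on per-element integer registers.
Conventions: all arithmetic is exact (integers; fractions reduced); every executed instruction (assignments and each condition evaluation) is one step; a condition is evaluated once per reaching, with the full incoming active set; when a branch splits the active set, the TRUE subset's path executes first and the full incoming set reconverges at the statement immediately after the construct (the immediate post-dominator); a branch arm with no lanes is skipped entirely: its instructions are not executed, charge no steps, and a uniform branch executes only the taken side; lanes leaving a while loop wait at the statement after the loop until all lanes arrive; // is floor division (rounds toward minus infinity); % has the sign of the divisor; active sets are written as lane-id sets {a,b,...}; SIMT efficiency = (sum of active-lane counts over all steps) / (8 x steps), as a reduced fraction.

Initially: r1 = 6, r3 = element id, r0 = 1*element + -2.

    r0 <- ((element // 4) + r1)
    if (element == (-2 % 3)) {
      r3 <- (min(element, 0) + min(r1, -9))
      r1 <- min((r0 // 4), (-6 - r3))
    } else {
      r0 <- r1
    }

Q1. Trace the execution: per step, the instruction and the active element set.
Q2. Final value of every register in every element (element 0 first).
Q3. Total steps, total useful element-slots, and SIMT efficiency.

step 0: r0 <- ((element // 4) + r1)  {0,1,2,3,4,5,6,7}
step 1: eval (element == (-2 % 3))   {0,1,2,3,4,5,6,7}
step 2: r3 <- (min(element, 0) + min(r1, -9)) {1}
step 3: r1 <- min((r0 // 4), (-6 - r3)) {1}
step 4: r0 <- r1                     {0,2,3,4,5,6,7}

Answer: 5 steps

r1: 6,1,6,6,6,6,6,6
r3: 0,-9,2,3,4,5,6,7
r0: 6,6,6,6,6,6,6,6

steps = 5; useful = 25; efficiency = 25/40 = 5/8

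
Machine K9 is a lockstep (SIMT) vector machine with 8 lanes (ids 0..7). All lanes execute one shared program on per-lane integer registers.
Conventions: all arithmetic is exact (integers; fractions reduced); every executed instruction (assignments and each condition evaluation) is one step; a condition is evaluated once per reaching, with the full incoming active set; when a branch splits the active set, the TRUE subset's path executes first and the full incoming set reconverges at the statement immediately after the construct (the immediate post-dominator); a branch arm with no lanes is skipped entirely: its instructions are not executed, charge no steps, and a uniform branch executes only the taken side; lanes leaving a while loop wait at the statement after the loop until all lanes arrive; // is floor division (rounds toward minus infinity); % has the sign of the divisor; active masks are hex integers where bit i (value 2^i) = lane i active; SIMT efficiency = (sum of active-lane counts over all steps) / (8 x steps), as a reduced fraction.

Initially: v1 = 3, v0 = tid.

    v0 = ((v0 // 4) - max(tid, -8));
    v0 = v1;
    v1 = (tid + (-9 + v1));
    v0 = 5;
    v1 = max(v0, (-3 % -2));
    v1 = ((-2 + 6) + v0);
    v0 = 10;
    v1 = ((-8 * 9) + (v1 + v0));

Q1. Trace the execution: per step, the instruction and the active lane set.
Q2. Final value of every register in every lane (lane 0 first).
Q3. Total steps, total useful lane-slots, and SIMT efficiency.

step 0: v0 <- ((v0 // 4) - max(tid, -8)) 0xff
step 1: v0 <- v1                     0xff
step 2: v1 <- (tid + (-9 + v1))      0xff
step 3: v0 <- 5                      0xff
step 4: v1 <- max(v0, (-3 % -2))     0xff
step 5: v1 <- ((-2 + 6) + v0)        0xff
step 6: v0 <- 10                     0xff
step 7: v1 <- ((-8 * 9) + (v1 + v0)) 0xff

Answer: 8 steps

v1: -53,-53,-53,-53,-53,-53,-53,-53
v0: 10,10,10,10,10,10,10,10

steps = 8; useful = 64; efficiency = 64/64 = 1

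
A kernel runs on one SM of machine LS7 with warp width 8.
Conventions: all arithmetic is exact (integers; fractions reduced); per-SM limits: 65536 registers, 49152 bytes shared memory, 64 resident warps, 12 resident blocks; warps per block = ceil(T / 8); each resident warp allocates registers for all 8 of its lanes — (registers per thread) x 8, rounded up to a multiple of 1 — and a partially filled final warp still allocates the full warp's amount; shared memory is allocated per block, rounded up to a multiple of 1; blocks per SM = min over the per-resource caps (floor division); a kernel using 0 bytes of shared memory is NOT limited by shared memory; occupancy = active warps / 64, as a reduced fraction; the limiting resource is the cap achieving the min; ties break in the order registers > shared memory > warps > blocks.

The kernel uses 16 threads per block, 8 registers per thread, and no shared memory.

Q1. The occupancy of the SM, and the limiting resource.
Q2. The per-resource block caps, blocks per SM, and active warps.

Answer: occupancy 3/8, limited by blocks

registers: 512 blocks
shared memory: no limit (kernel uses none)
warps: 32 blocks
blocks: 12 blocks

Answer: 12 blocks, 24 active warps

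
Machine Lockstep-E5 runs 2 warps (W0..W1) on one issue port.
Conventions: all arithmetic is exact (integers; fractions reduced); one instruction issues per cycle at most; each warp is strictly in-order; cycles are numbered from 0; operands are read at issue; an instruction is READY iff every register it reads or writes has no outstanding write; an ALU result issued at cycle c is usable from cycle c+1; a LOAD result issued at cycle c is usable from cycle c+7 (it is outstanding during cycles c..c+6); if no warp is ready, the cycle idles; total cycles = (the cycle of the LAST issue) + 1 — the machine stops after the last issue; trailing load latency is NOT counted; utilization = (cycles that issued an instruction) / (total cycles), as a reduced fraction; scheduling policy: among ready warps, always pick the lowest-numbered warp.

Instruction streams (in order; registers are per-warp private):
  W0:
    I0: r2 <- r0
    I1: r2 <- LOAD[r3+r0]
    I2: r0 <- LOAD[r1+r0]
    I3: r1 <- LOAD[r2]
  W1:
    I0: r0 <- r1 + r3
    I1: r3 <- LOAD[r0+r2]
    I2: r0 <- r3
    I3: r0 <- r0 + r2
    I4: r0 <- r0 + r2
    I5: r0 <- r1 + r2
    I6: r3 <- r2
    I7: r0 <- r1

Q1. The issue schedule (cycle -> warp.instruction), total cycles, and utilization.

cycle 0: W0.I0
cycle 1: W0.I1
cycle 2: W0.I2
cycle 3: W1.I0
cycle 4: W1.I1
cycle 5: idle
cycle 6: idle
cycle 7: idle
cycle 8: W0.I3
cycle 9: idle
cycle 10: idle
cycle 11: W1.I2
cycle 12: W1.I3
cycle 13: W1.I4
cycle 14: W1.I5
cycle 15: W1.I6
cycle 16: W1.I7

Answer: 17 cycles, utilization 12/17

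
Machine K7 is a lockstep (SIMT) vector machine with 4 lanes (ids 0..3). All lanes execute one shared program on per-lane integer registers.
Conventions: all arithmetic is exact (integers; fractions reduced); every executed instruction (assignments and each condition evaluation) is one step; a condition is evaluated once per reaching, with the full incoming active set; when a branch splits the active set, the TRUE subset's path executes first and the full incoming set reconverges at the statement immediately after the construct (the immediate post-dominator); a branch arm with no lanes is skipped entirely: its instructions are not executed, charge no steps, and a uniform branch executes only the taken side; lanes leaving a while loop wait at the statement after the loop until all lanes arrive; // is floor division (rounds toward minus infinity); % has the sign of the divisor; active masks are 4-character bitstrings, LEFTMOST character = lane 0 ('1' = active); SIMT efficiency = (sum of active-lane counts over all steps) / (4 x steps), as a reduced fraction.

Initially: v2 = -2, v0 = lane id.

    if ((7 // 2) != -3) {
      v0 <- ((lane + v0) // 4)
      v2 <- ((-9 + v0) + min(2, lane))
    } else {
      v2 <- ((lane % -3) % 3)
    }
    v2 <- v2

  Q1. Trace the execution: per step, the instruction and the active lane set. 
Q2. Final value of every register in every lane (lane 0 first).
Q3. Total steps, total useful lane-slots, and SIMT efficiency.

step 0: eval ((7 // 2) != -3)        1111
step 1: v0 <- ((lane + v0) // 4)     1111
step 2: v2 <- ((-9 + v0) + min(2, lane)) 1111
step 3: v2 <- v2                     1111

Answer: 4 steps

v2: -9,-8,-6,-6
v0: 0,0,1,1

steps = 4; useful = 16; efficiency = 16/16 = 1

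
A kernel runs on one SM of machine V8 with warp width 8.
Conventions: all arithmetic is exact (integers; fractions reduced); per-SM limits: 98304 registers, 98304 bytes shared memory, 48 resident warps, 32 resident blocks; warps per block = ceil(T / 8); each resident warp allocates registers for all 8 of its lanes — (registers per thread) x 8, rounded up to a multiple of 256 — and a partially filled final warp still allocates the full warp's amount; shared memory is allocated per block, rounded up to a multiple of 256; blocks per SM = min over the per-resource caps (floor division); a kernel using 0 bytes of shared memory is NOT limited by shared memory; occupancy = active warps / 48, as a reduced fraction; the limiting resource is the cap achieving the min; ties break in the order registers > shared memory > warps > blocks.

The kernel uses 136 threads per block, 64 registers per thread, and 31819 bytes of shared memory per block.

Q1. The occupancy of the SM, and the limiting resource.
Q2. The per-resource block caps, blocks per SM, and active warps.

Answer: occupancy 17/24, limited by warps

registers: 11 blocks
shared memory: 3 blocks
warps: 2 blocks
blocks: 32 blocks

Answer: 2 blocks, 34 active warps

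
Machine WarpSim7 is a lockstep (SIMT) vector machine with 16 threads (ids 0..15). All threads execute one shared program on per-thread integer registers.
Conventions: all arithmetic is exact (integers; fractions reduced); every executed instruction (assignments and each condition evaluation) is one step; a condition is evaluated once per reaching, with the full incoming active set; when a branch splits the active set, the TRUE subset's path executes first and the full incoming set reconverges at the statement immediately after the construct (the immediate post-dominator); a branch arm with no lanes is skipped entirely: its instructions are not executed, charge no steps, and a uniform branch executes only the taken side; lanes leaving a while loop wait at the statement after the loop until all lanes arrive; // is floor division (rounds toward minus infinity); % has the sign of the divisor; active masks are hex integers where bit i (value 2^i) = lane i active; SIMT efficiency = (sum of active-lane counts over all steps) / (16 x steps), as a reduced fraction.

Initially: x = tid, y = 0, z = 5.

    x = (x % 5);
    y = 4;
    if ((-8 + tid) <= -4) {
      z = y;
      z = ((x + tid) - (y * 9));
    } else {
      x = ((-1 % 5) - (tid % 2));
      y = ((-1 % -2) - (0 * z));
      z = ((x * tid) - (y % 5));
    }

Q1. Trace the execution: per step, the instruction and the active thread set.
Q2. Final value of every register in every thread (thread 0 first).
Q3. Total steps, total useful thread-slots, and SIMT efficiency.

step 0: x <- (x % 5)                 0xffff
step 1: y <- 4                       0xffff
step 2: eval ((-8 + tid) <= -4)      0xffff
step 3: z <- y                       0x001f
step 4: z <- ((x + tid) - (y * 9))   0x001f
step 5: x <- ((-1 % 5) - (tid % 2))  0xffe0
step 6: y <- ((-1 % -2) - (0 * z))   0xffe0
step 7: z <- ((x * tid) - (y % 5))   0xffe0

Answer: 8 steps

x: 0,1,2,3,4,3,4,3,4,3,4,3,4,3,4,3
y: 4,4,4,4,4,-1,-1,-1,-1,-1,-1,-1,-1,-1,-1,-1
z: -36,-34,-32,-30,-28,11,20,17,28,23,36,29,44,35,52,41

steps = 8; useful = 91; efficiency = 91/128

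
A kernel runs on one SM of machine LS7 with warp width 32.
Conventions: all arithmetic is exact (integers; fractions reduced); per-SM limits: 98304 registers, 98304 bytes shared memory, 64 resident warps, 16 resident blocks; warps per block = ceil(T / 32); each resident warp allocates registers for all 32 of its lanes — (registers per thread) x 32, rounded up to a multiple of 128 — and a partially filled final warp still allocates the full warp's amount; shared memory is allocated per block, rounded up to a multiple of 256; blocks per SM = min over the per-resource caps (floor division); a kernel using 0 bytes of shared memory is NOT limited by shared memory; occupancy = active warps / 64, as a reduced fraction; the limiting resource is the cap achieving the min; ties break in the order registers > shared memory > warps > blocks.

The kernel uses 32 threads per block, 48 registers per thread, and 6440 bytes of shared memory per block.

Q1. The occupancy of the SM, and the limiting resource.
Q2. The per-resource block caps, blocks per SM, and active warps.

Answer: occupancy 7/32, limited by shared memory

registers: 64 blocks
shared memory: 14 blocks
warps: 64 blocks
blocks: 16 blocks

Answer: 14 blocks, 14 active warps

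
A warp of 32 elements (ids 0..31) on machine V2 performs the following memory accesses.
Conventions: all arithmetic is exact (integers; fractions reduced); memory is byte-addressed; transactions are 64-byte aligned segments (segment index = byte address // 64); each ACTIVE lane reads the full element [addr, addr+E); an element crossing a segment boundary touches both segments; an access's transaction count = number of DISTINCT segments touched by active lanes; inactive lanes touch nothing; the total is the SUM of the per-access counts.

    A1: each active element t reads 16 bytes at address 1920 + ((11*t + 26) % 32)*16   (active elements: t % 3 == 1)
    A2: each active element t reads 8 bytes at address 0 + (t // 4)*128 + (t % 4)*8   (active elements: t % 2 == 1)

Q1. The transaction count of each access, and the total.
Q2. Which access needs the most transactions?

A1: 3 transactions
A2: 8 transactions

Answer: 3,8; total 11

Answer: A2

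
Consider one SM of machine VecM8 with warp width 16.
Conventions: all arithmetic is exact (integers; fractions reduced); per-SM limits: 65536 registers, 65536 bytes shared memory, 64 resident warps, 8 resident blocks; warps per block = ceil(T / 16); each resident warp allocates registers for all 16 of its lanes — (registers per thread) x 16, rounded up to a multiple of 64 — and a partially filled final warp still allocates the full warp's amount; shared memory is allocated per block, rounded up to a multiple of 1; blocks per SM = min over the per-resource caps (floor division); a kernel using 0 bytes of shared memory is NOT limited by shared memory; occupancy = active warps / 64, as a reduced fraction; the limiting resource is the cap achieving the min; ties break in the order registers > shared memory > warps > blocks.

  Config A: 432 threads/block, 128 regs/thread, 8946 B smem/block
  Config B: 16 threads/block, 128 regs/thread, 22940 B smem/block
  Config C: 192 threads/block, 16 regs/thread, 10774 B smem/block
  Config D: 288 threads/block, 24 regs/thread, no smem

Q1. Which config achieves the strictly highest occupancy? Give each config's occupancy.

occupancies: A 27/64, B 1/32, C 15/16, D 27/32

Answer: C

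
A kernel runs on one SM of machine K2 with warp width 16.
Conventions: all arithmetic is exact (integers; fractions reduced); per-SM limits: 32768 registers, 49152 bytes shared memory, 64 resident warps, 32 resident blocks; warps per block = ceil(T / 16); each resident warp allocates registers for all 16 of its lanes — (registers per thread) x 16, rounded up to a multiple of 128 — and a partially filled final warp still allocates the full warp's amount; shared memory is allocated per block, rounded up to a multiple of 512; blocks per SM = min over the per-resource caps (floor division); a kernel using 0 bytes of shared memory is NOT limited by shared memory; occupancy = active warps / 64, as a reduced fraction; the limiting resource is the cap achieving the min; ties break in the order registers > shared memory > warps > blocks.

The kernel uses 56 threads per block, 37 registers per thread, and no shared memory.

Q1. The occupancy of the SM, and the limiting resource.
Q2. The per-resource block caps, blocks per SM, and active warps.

Answer: occupancy 3/4, limited by registers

registers: 12 blocks
shared memory: no limit (kernel uses none)
warps: 16 blocks
blocks: 32 blocks

Answer: 12 blocks, 48 active warps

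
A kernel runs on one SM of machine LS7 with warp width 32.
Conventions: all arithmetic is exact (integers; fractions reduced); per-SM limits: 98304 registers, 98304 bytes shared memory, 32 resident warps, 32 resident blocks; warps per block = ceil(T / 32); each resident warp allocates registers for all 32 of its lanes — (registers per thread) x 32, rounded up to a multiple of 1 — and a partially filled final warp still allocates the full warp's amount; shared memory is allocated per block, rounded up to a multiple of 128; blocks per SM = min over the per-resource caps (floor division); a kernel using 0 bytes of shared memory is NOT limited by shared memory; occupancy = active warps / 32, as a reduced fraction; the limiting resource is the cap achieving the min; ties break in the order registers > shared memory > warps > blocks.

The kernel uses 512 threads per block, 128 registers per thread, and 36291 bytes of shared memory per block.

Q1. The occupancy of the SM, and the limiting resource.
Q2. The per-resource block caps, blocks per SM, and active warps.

Answer: occupancy 1/2, limited by registers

registers: 1 block
shared memory: 2 blocks
warps: 2 blocks
blocks: 32 blocks

Answer: 1 block, 16 active warps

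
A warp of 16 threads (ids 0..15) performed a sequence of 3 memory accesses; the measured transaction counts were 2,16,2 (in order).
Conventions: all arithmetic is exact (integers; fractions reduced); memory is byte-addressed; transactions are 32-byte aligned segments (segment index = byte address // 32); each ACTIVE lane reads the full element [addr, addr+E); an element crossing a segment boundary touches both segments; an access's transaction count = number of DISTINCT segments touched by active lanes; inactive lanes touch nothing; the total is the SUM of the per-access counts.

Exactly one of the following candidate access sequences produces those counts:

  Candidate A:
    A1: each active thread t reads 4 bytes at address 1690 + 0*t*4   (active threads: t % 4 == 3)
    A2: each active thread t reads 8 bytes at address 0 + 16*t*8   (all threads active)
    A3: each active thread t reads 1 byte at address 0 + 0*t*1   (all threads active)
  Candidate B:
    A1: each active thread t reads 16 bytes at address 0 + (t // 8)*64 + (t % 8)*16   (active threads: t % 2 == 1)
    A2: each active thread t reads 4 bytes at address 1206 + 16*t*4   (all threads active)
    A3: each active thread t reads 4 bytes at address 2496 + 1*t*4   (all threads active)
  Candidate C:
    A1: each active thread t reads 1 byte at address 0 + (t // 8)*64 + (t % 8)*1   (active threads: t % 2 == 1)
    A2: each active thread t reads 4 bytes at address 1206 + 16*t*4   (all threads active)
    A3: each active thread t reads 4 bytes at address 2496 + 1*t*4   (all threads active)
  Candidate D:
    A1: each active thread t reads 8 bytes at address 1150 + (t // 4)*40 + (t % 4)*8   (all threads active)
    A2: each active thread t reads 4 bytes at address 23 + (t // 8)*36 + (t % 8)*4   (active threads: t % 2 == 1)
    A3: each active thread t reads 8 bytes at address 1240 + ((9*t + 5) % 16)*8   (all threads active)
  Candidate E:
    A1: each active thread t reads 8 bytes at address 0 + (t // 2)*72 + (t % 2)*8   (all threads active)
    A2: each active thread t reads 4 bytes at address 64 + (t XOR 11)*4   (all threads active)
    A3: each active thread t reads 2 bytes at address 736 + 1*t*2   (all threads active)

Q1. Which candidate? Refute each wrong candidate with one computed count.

A: A1 gives 1 transaction, not 2
B: A1 gives 6 transactions, not 2
D: A1 gives 6 transactions, not 2
E: A1 gives 10 transactions, not 2
C: all counts match (2,16,2)

Answer: C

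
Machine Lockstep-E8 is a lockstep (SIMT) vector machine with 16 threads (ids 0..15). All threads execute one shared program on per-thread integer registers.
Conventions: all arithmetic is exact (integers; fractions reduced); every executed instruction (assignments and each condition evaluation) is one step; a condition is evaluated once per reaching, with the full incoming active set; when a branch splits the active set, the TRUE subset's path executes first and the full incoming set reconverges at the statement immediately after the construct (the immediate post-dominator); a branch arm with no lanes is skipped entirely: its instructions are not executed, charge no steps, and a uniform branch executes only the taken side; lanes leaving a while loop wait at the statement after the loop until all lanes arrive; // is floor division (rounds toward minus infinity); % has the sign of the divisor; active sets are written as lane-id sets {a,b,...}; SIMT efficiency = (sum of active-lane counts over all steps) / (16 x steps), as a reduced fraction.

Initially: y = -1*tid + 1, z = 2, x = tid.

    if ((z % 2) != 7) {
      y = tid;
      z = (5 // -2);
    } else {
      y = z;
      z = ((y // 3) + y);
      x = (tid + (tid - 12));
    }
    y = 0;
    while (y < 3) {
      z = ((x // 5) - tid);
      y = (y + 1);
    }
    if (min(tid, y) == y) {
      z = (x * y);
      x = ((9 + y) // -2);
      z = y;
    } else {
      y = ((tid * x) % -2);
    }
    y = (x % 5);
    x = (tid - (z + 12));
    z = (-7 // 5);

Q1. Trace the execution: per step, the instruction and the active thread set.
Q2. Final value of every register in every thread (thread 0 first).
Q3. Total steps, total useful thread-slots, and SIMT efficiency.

step 0: eval ((z % 2) != 7)          {0,1,2,3,4,5,6,7,8,9,10,11,12,13,14,15}
step 1: y <- tid                     {0,1,2,3,4,5,6,7,8,9,10,11,12,13,14,15}
step 2: z <- (5 // -2)               {0,1,2,3,4,5,6,7,8,9,10,11,12,13,14,15}
step 3: y <- 0                       {0,1,2,3,4,5,6,7,8,9,10,11,12,13,14,15}
step 4: eval (y < 3)                 {0,1,2,3,4,5,6,7,8,9,10,11,12,13,14,15}
step 5: z <- ((x // 5) - tid)        {0,1,2,3,4,5,6,7,8,9,10,11,12,13,14,15}
step 6: y <- (y + 1)                 {0,1,2,3,4,5,6,7,8,9,10,11,12,13,14,15}
step 7: eval (y < 3)                 {0,1,2,3,4,5,6,7,8,9,10,11,12,13,14,15}
step 8: z <- ((x // 5) - tid)        {0,1,2,3,4,5,6,7,8,9,10,11,12,13,14,15}
step 9: y <- (y + 1)                 {0,1,2,3,4,5,6,7,8,9,10,11,12,13,14,15}
step 10: eval (y < 3)                 {0,1,2,3,4,5,6,7,8,9,10,11,12,13,14,15}
step 11: z <- ((x // 5) - tid)        {0,1,2,3,4,5,6,7,8,9,10,11,12,13,14,15}
step 12: y <- (y + 1)                 {0,1,2,3,4,5,6,7,8,9,10,11,12,13,14,15}
step 13: eval (y < 3)                 {0,1,2,3,4,5,6,7,8,9,10,11,12,13,14,15}
step 14: eval (min(tid, y) == y)      {0,1,2,3,4,5,6,7,8,9,10,11,12,13,14,15}
step 15: z <- (x * y)                 {3,4,5,6,7,8,9,10,11,12,13,14,15}
step 16: x <- ((9 + y) // -2)         {3,4,5,6,7,8,9,10,11,12,13,14,15}
step 17: z <- y                       {3,4,5,6,7,8,9,10,11,12,13,14,15}
step 18: y <- ((tid * x) % -2)        {0,1,2}
step 19: y <- (x % 5)                 {0,1,2,3,4,5,6,7,8,9,10,11,12,13,14,15}
step 20: x <- (tid - (z + 12))        {0,1,2,3,4,5,6,7,8,9,10,11,12,13,14,15}
step 21: z <- (-7 // 5)               {0,1,2,3,4,5,6,7,8,9,10,11,12,13,14,15}

Answer: 22 steps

y: 0,1,2,4,4,4,4,4,4,4,4,4,4,4,4,4
z: -2,-2,-2,-2,-2,-2,-2,-2,-2,-2,-2,-2,-2,-2,-2,-2
x: -12,-10,-8,-12,-11,-10,-9,-8,-7,-6,-5,-4,-3,-2,-1,0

steps = 22; useful = 330; efficiency = 330/352 = 15/16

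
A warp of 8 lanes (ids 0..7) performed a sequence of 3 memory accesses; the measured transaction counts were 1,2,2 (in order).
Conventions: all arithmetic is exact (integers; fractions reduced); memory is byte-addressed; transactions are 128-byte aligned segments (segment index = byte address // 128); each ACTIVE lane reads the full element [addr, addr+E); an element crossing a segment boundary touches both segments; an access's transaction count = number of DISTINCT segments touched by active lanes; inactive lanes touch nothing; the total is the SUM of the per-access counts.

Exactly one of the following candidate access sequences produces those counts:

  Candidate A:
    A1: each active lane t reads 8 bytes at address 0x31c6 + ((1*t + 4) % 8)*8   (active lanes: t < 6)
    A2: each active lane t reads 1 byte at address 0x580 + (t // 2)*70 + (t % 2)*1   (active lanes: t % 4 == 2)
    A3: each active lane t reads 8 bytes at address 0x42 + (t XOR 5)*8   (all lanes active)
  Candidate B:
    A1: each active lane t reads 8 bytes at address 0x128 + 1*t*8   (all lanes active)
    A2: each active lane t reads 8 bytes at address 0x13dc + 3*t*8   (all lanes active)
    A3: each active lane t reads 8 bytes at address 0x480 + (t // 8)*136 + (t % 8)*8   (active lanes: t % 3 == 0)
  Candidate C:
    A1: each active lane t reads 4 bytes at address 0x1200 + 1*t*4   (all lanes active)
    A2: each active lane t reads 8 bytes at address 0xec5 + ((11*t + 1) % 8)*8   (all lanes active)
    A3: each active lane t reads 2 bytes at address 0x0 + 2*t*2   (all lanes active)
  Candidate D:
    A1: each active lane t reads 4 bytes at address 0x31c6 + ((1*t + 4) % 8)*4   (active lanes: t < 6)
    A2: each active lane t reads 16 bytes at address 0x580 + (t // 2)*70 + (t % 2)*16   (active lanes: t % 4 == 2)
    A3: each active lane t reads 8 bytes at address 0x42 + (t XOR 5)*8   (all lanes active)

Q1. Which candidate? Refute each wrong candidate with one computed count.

A: A1 gives 2 transactions, not 1
B: A2 gives 3 transactions, not 2
C: A3 gives 1 transaction, not 2
D: all counts match (1,2,2)

Answer: D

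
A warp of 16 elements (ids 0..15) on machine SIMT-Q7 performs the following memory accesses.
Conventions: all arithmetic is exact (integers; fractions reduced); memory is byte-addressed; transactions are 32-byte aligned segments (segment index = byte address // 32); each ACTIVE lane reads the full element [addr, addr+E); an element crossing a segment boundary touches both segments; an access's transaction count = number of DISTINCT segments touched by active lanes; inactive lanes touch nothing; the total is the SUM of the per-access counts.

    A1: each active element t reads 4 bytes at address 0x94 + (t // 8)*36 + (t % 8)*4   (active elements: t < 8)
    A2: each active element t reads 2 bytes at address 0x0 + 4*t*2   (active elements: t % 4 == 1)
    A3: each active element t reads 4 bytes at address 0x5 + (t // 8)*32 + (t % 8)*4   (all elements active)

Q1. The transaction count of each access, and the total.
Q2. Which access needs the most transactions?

A1: 2 transactions
A2: 4 transactions
A3: 3 transactions

Answer: 2,4,3; total 9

Answer: A2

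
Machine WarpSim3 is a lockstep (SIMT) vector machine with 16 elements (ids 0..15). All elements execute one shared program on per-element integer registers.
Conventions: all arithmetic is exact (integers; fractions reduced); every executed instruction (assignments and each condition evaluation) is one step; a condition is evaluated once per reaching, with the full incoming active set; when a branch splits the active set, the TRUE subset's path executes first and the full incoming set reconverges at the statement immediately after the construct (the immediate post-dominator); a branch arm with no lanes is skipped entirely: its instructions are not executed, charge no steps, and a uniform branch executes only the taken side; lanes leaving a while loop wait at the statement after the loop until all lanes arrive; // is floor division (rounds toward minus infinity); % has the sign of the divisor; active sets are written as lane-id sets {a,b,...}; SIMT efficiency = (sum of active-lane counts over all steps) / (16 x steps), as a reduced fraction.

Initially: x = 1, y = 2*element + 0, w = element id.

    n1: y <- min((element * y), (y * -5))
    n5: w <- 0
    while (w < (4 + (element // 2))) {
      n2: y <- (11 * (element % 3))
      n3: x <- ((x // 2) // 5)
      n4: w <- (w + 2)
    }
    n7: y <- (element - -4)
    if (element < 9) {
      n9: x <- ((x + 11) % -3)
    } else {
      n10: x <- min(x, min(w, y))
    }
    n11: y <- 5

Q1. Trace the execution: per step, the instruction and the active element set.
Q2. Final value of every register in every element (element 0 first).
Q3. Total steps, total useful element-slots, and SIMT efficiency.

step 0: y <- min((element * y), (y * -5)) {0,1,2,3,4,5,6,7,8,9,10,11,12,13,14,15}
step 1: w <- 0                       {0,1,2,3,4,5,6,7,8,9,10,11,12,13,14,15}
step 2: eval (w < (4 + (element // 2))) {0,1,2,3,4,5,6,7,8,9,10,11,12,13,14,15}
step 3: y <- (11 * (element % 3))    {0,1,2,3,4,5,6,7,8,9,10,11,12,13,14,15}
step 4: x <- ((x // 2) // 5)         {0,1,2,3,4,5,6,7,8,9,10,11,12,13,14,15}
step 5: w <- (w + 2)                 {0,1,2,3,4,5,6,7,8,9,10,11,12,13,14,15}
step 6: eval (w < (4 + (element // 2))) {0,1,2,3,4,5,6,7,8,9,10,11,12,13,14,15}
step 7: y <- (11 * (element % 3))    {0,1,2,3,4,5,6,7,8,9,10,11,12,13,14,15}
step 8: x <- ((x // 2) // 5)         {0,1,2,3,4,5,6,7,8,9,10,11,12,13,14,15}
step 9: w <- (w + 2)                 {0,1,2,3,4,5,6,7,8,9,10,11,12,13,14,15}
step 10: eval (w < (4 + (element // 2))) {0,1,2,3,4,5,6,7,8,9,10,11,12,13,14,15}
step 11: y <- (11 * (element % 3))    {2,3,4,5,6,7,8,9,10,11,12,13,14,15}
step 12: x <- ((x // 2) // 5)         {2,3,4,5,6,7,8,9,10,11,12,13,14,15}
step 13: w <- (w + 2)                 {2,3,4,5,6,7,8,9,10,11,12,13,14,15}
step 14: eval (w < (4 + (element // 2))) {2,3,4,5,6,7,8,9,10,11,12,13,14,15}
step 15: y <- (11 * (element % 3))    {6,7,8,9,10,11,12,13,14,15}
step 16: x <- ((x // 2) // 5)         {6,7,8,9,10,11,12,13,14,15}
step 17: w <- (w + 2)                 {6,7,8,9,10,11,12,13,14,15}
step 18: eval (w < (4 + (element // 2))) {6,7,8,9,10,11,12,13,14,15}
step 19: y <- (11 * (element % 3))    {10,11,12,13,14,15}
step 20: x <- ((x // 2) // 5)         {10,11,12,13,14,15}
step 21: w <- (w + 2)                 {10,11,12,13,14,15}
step 22: eval (w < (4 + (element // 2))) {10,11,12,13,14,15}
step 23: y <- (11 * (element % 3))    {14,15}
step 24: x <- ((x // 2) // 5)         {14,15}
step 25: w <- (w + 2)                 {14,15}
step 26: eval (w < (4 + (element // 2))) {14,15}
step 27: y <- (element - -4)          {0,1,2,3,4,5,6,7,8,9,10,11,12,13,14,15}
step 28: eval (element < 9)           {0,1,2,3,4,5,6,7,8,9,10,11,12,13,14,15}
step 29: x <- ((x + 11) % -3)         {0,1,2,3,4,5,6,7,8}
step 30: x <- min(x, min(w, y))       {9,10,11,12,13,14,15}
step 31: y <- 5                       {0,1,2,3,4,5,6,7,8,9,10,11,12,13,14,15}

Answer: 32 steps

x: -1,-1,-1,-1,-1,-1,-1,-1,-1,0,0,0,0,0,0,0
y: 5,5,5,5,5,5,5,5,5,5,5,5,5,5,5,5
w: 4,4,6,6,6,6,8,8,8,8,10,10,10,10,12,12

steps = 32; useful = 368; efficiency = 368/512 = 23/32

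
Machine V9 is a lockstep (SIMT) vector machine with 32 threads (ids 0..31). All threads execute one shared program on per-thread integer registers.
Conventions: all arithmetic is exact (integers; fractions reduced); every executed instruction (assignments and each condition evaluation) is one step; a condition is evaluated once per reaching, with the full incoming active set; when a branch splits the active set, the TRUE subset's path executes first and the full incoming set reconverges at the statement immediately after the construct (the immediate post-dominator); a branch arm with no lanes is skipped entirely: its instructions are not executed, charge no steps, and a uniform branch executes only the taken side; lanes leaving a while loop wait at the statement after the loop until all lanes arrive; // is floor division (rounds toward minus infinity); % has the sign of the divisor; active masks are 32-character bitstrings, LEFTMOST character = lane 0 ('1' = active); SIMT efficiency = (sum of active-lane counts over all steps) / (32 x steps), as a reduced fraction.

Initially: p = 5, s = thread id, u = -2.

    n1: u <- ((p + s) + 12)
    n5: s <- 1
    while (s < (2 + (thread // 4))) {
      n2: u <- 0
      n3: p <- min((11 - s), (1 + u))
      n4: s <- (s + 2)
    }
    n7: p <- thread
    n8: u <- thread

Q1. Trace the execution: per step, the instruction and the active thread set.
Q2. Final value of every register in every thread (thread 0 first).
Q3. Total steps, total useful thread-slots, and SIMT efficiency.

step 0: u <- ((p + s) + 12)          11111111111111111111111111111111
step 1: s <- 1                       11111111111111111111111111111111
step 2: eval (s < (2 + (thread // 4))) 11111111111111111111111111111111
step 3: u <- 0                       11111111111111111111111111111111
step 4: p <- min((11 - s), (1 + u))  11111111111111111111111111111111
step 5: s <- (s + 2)                 11111111111111111111111111111111
step 6: eval (s < (2 + (thread // 4))) 11111111111111111111111111111111
step 7: u <- 0                       00000000111111111111111111111111
step 8: p <- min((11 - s), (1 + u))  00000000111111111111111111111111
step 9: s <- (s + 2)                 00000000111111111111111111111111
step 10: eval (s < (2 + (thread // 4))) 00000000111111111111111111111111
step 11: u <- 0                       00000000000000001111111111111111
step 12: p <- min((11 - s), (1 + u))  00000000000000001111111111111111
step 13: s <- (s + 2)                 00000000000000001111111111111111
step 14: eval (s < (2 + (thread // 4))) 00000000000000001111111111111111
step 15: u <- 0                       00000000000000000000000011111111
step 16: p <- min((11 - s), (1 + u))  00000000000000000000000011111111
step 17: s <- (s + 2)                 00000000000000000000000011111111
step 18: eval (s < (2 + (thread // 4))) 00000000000000000000000011111111
step 19: p <- thread                  11111111111111111111111111111111
step 20: u <- thread                  11111111111111111111111111111111

Answer: 21 steps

p: 0,1,2,3,4,5,6,7,8,9,10,11,12,13,14,15,16,17,18,19,20,21,22,23,24,25,26,27,28,29,30,31
s: 3,3,3,3,3,3,3,3,5,5,5,5,5,5,5,5,7,7,7,7,7,7,7,7,9,9,9,9,9,9,9,9
u: 0,1,2,3,4,5,6,7,8,9,10,11,12,13,14,15,16,17,18,19,20,21,22,23,24,25,26,27,28,29,30,31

steps = 21; useful = 480; efficiency = 480/672 = 5/7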